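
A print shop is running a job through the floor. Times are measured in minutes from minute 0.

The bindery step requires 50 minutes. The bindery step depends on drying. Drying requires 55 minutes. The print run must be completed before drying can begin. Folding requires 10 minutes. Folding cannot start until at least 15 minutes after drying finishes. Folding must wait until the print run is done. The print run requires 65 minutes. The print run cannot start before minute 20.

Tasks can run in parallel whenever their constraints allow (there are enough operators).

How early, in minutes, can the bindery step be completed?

The print run waits on its own release at minute 20, so it starts at minute 20 and finishes at 20 + 65 = minute 85.
Drying waits on the print run (finishes minute 85), so it starts at minute 85 and finishes at 85 + 55 = minute 140.
The bindery step cannot begin until drying (finishes minute 140). It runs from minute 140 to 140 + 50 = minute 190.

190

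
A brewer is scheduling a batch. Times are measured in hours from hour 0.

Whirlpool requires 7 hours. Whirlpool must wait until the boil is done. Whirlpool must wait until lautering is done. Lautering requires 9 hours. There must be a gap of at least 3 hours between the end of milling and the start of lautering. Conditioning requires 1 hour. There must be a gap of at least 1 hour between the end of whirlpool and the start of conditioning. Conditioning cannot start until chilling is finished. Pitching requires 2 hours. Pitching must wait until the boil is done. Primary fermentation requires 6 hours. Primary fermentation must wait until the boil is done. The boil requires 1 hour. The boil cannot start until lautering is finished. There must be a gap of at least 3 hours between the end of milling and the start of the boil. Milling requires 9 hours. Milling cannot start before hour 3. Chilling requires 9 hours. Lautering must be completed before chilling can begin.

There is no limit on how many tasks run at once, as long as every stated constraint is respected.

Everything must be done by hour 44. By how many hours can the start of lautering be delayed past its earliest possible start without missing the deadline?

Milling waits on its own release at hour 3, so it starts at hour 3 and finishes at 3 + 9 = hour 12.
Lautering cannot begin until milling (finishes hour 12, plus 3-hour gap → hour 15). It runs from hour 15 to 15 + 9 = hour 24.

Working backward from the deadline:
Conditioning must finish by hour 44; it takes 1 hour, so it must start by 44 − 1 = hour 43.
Whirlpool feeds into conditioning (must start by hour 43, minus 1-hour gap → hour 42); so whirlpool must finish by hour 42 and therefore start by hour 35.
To finish by hour 44, pitching (duration 2) must start no later than hour 42.
To finish by hour 44, primary fermentation (duration 6) must start no later than hour 38.
The boil has several dependents: whirlpool (must start by hour 35); pitching (must start by hour 42); primary fermentation (must start by hour 38). The earliest of those limits is hour 35, so the boil must start by 35 − 1 = hour 34.
Since conditioning (must start by hour 43) depends on it, chilling must finish by hour 43. Backing off its 9-hour duration gives a latest start of hour 34.
For lautering: the boil (must start by hour 34); whirlpool (must start by hour 35); chilling (must start by hour 34). The most restrictive is hour 34; with a 9-hour duration, lautering must start by hour 25.
So lautering can start as early as hour 15 and as late as hour 25, giving 25 − 15 = 10 hours of slack.

10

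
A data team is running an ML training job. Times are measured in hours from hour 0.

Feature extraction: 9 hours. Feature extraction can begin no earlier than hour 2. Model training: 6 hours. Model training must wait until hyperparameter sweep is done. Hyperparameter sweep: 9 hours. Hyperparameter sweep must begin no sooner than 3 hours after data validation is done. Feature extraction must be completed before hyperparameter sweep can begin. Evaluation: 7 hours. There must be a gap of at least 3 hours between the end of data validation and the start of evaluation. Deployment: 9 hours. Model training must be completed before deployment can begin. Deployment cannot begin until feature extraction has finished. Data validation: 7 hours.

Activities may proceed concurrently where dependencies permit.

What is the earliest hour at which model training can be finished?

26

Feature extraction cannot begin until its own release at hour 2. It runs from hour 2 to 2 + 9 = hour 11.
Nothing blocks data validation, so it runs from hour 0 to hour 7.
Hyperparameter sweep has to wait for data validation (finishes hour 7, plus 3-hour gap → hour 10); feature extraction (finishes hour 11). The latest of these is hour 11, so hyperparameter sweep runs hour 11 to 11 + 9 = hour 20.
After hyperparameter sweep (finishes hour 20), model training can start at hour 20 and finishes at hour 26.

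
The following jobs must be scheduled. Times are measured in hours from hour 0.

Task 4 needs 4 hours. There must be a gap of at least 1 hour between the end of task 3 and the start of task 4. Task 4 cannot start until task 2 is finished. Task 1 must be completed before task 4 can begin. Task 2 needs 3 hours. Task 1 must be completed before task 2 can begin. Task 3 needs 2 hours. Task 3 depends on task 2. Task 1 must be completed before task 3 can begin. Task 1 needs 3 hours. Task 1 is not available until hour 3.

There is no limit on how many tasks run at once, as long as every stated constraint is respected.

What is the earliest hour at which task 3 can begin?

9

Task 1 waits on its own release at hour 3, so it starts at hour 3 and finishes at 3 + 3 = hour 6.
After task 1 (finishes hour 6), task 2 can start at hour 6 and finishes at hour 9.
Task 3 waits on task 2 (finishes hour 9); task 1 (finishes hour 6). The latest of these is hour 9, which is the earliest task 3 can start.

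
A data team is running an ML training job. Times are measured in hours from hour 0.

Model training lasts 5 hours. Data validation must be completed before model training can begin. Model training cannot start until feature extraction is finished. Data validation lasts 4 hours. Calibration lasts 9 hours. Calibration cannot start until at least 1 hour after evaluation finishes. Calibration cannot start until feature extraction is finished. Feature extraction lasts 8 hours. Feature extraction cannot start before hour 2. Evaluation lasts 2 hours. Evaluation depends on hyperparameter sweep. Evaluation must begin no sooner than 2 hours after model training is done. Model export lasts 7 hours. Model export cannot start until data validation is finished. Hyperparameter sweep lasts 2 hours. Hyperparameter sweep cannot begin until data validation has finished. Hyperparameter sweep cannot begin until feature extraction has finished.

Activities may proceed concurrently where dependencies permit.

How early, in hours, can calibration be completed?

Feature extraction waits on its own release at hour 2, so it starts at hour 2 and finishes at 2 + 8 = hour 10.
Data validation can start immediately at hour 0; it finishes at hour 4.
Model training needs all of data validation (finishes hour 4); feature extraction (finishes hour 10). That puts its earliest start at hour 10; it finishes at 10 + 5 = hour 15.
Hyperparameter sweep has to wait for data validation (finishes hour 4); feature extraction (finishes hour 10). The latest of these is hour 10, so hyperparameter sweep runs hour 10 to 10 + 2 = hour 12.
Evaluation has to wait for hyperparameter sweep (finishes hour 12); model training (finishes hour 15, plus 2-hour gap → hour 17). The latest of these is hour 17, so evaluation runs hour 17 to 17 + 2 = hour 19.
Calibration needs all of evaluation (finishes hour 19, plus 1-hour gap → hour 20); feature extraction (finishes hour 10). That puts its earliest start at hour 20; it finishes at 20 + 9 = hour 29.

29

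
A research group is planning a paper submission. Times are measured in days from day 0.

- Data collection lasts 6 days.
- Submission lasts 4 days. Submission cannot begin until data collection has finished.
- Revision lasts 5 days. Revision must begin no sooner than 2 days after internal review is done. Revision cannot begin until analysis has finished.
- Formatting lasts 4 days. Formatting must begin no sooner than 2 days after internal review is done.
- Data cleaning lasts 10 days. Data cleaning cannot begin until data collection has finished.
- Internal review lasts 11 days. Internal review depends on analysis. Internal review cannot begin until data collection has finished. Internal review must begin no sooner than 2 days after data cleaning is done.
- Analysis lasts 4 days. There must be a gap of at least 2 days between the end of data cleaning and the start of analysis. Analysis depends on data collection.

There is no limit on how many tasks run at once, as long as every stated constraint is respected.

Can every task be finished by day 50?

Data collection can start immediately at day 0; it finishes at day 6.
Submission waits on data collection (finishes day 6), so it starts at day 6 and finishes at 6 + 4 = day 10.
After data collection (finishes day 6), data cleaning can start at day 6 and finishes at day 16.
Analysis needs all of data cleaning (finishes day 16, plus 2-day gap → day 18); data collection (finishes day 6). That puts its earliest start at day 18; it finishes at 18 + 4 = day 22.
Internal review needs all of analysis (finishes day 22); data collection (finishes day 6); data cleaning (finishes day 16, plus 2-day gap → day 18). That puts its earliest start at day 22; it finishes at 22 + 11 = day 33.
After internal review (finishes day 33, plus 2-day gap → day 35), formatting can start at day 35 and finishes at day 39.
Revision has to wait for internal review (finishes day 33, plus 2-day gap → day 35); analysis (finishes day 22). The latest of these is day 35, so revision runs day 35 to 35 + 5 = day 40.
Every task is finished by day 40, which is no later than the deadline of 50, so the schedule is feasible.

Yes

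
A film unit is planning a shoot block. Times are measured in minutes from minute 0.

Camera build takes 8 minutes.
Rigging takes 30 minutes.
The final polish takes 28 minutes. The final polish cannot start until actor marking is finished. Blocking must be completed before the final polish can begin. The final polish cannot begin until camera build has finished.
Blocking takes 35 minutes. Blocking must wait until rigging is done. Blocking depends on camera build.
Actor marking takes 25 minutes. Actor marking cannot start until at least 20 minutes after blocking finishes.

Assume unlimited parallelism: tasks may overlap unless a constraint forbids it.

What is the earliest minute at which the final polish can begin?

Nothing blocks camera build, so it runs from minute 0 to minute 8.
Rigging has no prerequisites, so it starts at minute 0 and finishes at minute 30.
Blocking cannot start until rigging (finishes minute 30); camera build (finishes minute 8). The controlling bound is minute 30, so blocking finishes at 30 + 35 = minute 65.
After blocking (finishes minute 65, plus 20-minute gap → minute 85), actor marking can start at minute 85 and finishes at minute 110.
The final polish waits on actor marking (finishes minute 110); blocking (finishes minute 65); camera build (finishes minute 8). The latest of these is minute 110, which is the earliest the final polish can start.

110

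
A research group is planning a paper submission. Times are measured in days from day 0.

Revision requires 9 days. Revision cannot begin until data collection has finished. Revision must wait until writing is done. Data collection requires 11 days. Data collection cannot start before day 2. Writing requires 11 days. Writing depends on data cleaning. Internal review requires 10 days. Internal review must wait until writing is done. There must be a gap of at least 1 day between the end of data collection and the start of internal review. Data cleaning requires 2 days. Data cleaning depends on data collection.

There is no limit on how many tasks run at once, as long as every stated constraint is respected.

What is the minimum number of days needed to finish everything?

36

Data collection waits on its own release at day 2, so it starts at day 2 and finishes at 2 + 11 = day 13.
Data cleaning cannot begin until data collection (finishes day 13). It runs from day 13 to 13 + 2 = day 15.
Writing cannot begin until data cleaning (finishes day 15). It runs from day 15 to 15 + 11 = day 26.
For revision: data collection (finishes day 13); writing (finishes day 26). Taking the maximum gives a start of day 26, and it finishes at 26 + 9 = day 35.
Internal review cannot start until writing (finishes day 26); data collection (finishes day 13, plus 1-day gap → day 14). The controlling bound is day 26, so internal review finishes at 26 + 10 = day 36.
All tasks are finished once the last one completes. Finish times: Data collection at 13, Data cleaning at 15, Writing at 26, Internal review at 36, Revision at 35. The latest is day 36.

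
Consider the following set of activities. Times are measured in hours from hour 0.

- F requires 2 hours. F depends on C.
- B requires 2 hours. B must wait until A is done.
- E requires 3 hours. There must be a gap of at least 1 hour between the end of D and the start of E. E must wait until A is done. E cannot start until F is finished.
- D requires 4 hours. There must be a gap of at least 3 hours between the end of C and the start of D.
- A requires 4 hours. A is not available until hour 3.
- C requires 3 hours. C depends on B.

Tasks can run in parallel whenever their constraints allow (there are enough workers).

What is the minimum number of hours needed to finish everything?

23

A waits on its own release at hour 3, so it starts at hour 3 and finishes at 3 + 4 = hour 7.
B cannot begin until A (finishes hour 7). It runs from hour 7 to 7 + 2 = hour 9.
After B (finishes hour 9), C can start at hour 9 and finishes at hour 12.
After C (finishes hour 12), F can start at hour 12 and finishes at hour 14.
D cannot begin until C (finishes hour 12, plus 3-hour gap → hour 15). It runs from hour 15 to 15 + 4 = hour 19.
E has to wait for D (finishes hour 19, plus 1-hour gap → hour 20); A (finishes hour 7); F (finishes hour 14). The latest of these is hour 20, so E runs hour 20 to 20 + 3 = hour 23.
All tasks are finished once the last one completes. Finish times: A at 7, B at 9, C at 12, D at 19, E at 23, F at 14. The latest is hour 23.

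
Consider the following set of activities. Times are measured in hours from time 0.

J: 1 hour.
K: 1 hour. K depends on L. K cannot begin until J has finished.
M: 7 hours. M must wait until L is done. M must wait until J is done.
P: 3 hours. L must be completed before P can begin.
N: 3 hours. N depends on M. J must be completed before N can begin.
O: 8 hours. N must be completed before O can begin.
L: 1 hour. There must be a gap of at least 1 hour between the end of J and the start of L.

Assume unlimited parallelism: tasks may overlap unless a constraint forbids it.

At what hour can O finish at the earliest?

21

Nothing blocks J, so it runs from hour 0 to hour 1.
L cannot begin until J (finishes hour 1, plus 1-hour gap → hour 2). It runs from hour 2 to 2 + 1 = hour 3.
M needs all of L (finishes hour 3); J (finishes hour 1). That puts its earliest start at hour 3; it finishes at 3 + 7 = hour 10.
For N: M (finishes hour 10); J (finishes hour 1). Taking the maximum gives a start of hour 10, and it finishes at 10 + 3 = hour 13.
After N (finishes hour 13), O can start at hour 13 and finishes at hour 21.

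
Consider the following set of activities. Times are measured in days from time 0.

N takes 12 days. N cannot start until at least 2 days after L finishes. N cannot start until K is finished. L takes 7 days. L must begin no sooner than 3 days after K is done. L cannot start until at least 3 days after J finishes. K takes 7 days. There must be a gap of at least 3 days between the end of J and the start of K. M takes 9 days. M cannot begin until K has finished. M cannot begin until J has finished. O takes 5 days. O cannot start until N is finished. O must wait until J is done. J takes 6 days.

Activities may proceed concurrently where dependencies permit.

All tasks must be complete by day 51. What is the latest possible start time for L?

Nothing follows O; the deadline of day 51 is its only limit. It must start by 51 − 5 = day 46.
Since O (must start by day 46) depends on it, N must finish by day 46. Backing off its 12-day duration gives a latest start of day 34.
L feeds into N (must start by day 34, minus 2-day gap → day 32); so L must finish by day 32 and therefore start by day 25.

25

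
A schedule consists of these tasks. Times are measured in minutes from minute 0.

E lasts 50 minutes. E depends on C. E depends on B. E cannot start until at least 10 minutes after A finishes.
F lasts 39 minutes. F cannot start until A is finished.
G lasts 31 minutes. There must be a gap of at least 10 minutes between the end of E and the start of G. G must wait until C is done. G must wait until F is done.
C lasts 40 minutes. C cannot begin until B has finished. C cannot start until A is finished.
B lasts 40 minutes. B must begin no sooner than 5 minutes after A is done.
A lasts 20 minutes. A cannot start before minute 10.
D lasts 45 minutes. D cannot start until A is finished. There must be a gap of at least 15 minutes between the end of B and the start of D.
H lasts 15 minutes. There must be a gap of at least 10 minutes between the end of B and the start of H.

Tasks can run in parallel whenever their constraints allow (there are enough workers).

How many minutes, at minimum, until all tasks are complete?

206

A cannot begin until its own release at minute 10. It runs from minute 10 to 10 + 20 = minute 30.
F waits on A (finishes minute 30), so it starts at minute 30 and finishes at 30 + 39 = minute 69.
After A (finishes minute 30, plus 5-minute gap → minute 35), B can start at minute 35 and finishes at minute 75.
H waits on B (finishes minute 75, plus 10-minute gap → minute 85), so it starts at minute 85 and finishes at 85 + 15 = minute 100.
D has to wait for A (finishes minute 30); B (finishes minute 75, plus 15-minute gap → minute 90). The latest of these is minute 90, so D runs minute 90 to 90 + 45 = minute 135.
C cannot start until B (finishes minute 75); A (finishes minute 30). The controlling bound is minute 75, so C finishes at 75 + 40 = minute 115.
E has to wait for C (finishes minute 115); B (finishes minute 75); A (finishes minute 30, plus 10-minute gap → minute 40). The latest of these is minute 115, so E runs minute 115 to 115 + 50 = minute 165.
G needs all of E (finishes minute 165, plus 10-minute gap → minute 175); C (finishes minute 115); F (finishes minute 69). That puts its earliest start at minute 175; it finishes at 175 + 31 = minute 206.
All tasks are finished once the last one completes. Finish times: A at 30, B at 75, C at 115, D at 135, E at 165, F at 69, G at 206, H at 100. The latest is minute 206.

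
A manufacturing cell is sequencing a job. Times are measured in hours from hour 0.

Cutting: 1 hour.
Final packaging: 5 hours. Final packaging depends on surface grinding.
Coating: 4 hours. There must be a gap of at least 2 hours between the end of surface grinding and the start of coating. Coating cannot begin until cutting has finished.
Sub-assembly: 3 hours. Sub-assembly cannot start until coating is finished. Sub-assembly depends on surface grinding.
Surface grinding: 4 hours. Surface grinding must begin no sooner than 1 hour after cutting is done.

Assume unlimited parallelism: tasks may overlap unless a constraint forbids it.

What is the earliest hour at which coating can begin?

Nothing blocks cutting, so it runs from hour 0 to hour 1.
After cutting (finishes hour 1, plus 1-hour gap → hour 2), surface grinding can start at hour 2 and finishes at hour 6.
Coating waits on surface grinding (finishes hour 6, plus 2-hour gap → hour 8); cutting (finishes hour 1). The latest of these is hour 8, which is the earliest coating can start.

8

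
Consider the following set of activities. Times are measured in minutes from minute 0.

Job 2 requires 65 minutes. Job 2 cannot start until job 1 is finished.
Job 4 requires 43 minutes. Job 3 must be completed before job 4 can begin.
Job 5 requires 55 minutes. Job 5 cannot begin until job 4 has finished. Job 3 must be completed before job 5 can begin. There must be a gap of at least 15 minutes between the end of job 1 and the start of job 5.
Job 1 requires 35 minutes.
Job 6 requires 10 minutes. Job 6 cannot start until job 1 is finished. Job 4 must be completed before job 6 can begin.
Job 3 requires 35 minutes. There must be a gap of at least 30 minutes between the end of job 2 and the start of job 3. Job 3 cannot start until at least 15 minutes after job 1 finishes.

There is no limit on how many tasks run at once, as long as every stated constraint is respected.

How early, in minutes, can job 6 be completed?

218

Job 1 has no prerequisites, so it starts at minute 0 and finishes at minute 35.
Job 2 cannot begin until job 1 (finishes minute 35). It runs from minute 35 to 35 + 65 = minute 100.
For job 3: job 2 (finishes minute 100, plus 30-minute gap → minute 130); job 1 (finishes minute 35, plus 15-minute gap → minute 50). Taking the maximum gives a start of minute 130, and it finishes at 130 + 35 = minute 165.
After job 3 (finishes minute 165), job 4 can start at minute 165 and finishes at minute 208.
Job 6 needs all of job 1 (finishes minute 35); job 4 (finishes minute 208). That puts its earliest start at minute 208; it finishes at 208 + 10 = minute 218.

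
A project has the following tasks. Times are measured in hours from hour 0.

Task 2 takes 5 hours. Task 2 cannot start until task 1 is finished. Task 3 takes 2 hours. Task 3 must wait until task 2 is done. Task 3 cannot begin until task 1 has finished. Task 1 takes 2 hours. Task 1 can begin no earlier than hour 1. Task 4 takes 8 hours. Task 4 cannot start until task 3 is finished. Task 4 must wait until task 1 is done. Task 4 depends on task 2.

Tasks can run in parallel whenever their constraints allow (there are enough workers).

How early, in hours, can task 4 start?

10

After its own release at hour 1, task 1 can start at hour 1 and finishes at hour 3.
Task 2 cannot begin until task 1 (finishes hour 3). It runs from hour 3 to 3 + 5 = hour 8.
Task 3 has to wait for task 2 (finishes hour 8); task 1 (finishes hour 3). The latest of these is hour 8, so task 3 runs hour 8 to 8 + 2 = hour 10.
Task 4 waits on task 3 (finishes hour 10); task 1 (finishes hour 3); task 2 (finishes hour 8). The latest of these is hour 10, which is the earliest task 4 can start.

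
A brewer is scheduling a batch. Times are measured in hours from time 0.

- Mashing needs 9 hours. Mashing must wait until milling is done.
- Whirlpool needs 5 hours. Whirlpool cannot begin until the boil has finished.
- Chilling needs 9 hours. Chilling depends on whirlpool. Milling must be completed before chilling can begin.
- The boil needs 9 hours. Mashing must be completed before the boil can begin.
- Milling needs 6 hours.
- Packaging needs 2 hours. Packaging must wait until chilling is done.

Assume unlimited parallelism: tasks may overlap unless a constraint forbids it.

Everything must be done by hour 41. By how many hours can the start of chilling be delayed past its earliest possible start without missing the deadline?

1

Milling has no prerequisites, so it starts at hour 0 and finishes at hour 6.
After milling (finishes hour 6), mashing can start at hour 6 and finishes at hour 15.
The boil waits on mashing (finishes hour 15), so it starts at hour 15 and finishes at 15 + 9 = hour 24.
Whirlpool cannot begin until the boil (finishes hour 24). It runs from hour 24 to 24 + 5 = hour 29.
Chilling has to wait for whirlpool (finishes hour 29); milling (finishes hour 6). The latest of these is hour 29, so chilling runs hour 29 to 29 + 9 = hour 38.

Working backward from the deadline:
To finish by hour 41, packaging (duration 2) must start no later than hour 39.
Chilling has to be done before packaging (must start by hour 39). That means finishing by hour 39, i.e. starting by 39 − 9 = hour 30.
So chilling can start as early as hour 29 and as late as hour 30, giving 30 − 29 = 1 hour of slack.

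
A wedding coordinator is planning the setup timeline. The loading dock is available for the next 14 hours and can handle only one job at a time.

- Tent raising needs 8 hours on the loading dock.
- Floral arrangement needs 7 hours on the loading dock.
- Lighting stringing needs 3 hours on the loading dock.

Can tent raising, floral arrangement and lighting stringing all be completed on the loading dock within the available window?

No

Running back to back, the jobs need 8 + 7 + 3 = 18 hours on the loading dock.
Since 18 > 14, they cannot all fit.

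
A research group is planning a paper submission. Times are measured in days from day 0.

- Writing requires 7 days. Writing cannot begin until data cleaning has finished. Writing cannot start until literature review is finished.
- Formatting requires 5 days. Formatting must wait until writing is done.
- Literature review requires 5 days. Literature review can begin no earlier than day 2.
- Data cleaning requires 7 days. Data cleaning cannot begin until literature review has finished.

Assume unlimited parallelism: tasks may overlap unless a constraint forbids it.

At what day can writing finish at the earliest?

21

After its own release at day 2, literature review can start at day 2 and finishes at day 7.
Data cleaning cannot begin until literature review (finishes day 7). It runs from day 7 to 7 + 7 = day 14.
Writing has to wait for data cleaning (finishes day 14); literature review (finishes day 7). The latest of these is day 14, so writing runs day 14 to 14 + 7 = day 21.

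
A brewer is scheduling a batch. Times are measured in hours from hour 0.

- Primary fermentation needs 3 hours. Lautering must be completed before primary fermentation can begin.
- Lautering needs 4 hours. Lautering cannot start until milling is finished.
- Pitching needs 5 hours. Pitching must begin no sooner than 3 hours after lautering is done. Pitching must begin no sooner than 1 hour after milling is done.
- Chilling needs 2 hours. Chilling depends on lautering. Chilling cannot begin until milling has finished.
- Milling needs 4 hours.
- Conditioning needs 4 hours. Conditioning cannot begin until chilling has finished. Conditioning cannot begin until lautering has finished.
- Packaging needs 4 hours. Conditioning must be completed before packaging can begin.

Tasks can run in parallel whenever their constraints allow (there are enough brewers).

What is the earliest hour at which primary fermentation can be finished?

11

Milling has no prerequisites, so it starts at hour 0 and finishes at hour 4.
Lautering cannot begin until milling (finishes hour 4). It runs from hour 4 to 4 + 4 = hour 8.
Primary fermentation waits on lautering (finishes hour 8), so it starts at hour 8 and finishes at 8 + 3 = hour 11.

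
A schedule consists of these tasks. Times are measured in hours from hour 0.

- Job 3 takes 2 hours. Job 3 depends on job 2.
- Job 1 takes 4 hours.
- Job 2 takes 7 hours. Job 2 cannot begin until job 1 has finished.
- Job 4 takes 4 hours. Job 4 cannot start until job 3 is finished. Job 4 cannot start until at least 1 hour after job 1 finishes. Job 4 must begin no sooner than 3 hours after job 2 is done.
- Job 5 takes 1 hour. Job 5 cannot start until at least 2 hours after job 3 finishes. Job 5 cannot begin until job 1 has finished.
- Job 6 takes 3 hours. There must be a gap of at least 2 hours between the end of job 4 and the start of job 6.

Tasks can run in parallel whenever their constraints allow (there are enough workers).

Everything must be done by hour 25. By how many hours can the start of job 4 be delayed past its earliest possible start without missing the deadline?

2

Job 1 has no prerequisites, so it starts at hour 0 and finishes at hour 4.
Job 2 cannot begin until job 1 (finishes hour 4). It runs from hour 4 to 4 + 7 = hour 11.
Job 3 waits on job 2 (finishes hour 11), so it starts at hour 11 and finishes at 11 + 2 = hour 13.
Job 4 needs all of job 3 (finishes hour 13); job 1 (finishes hour 4, plus 1-hour gap → hour 5); job 2 (finishes hour 11, plus 3-hour gap → hour 14). That puts its earliest start at hour 14; it finishes at 14 + 4 = hour 18.

Working backward from the deadline:
Job 6 has no dependents, so it just needs to finish by hour 25. Starting by 25 − 3 = hour 22 achieves that.
Job 4 has to be done before job 6 (must start by hour 22, minus 2-hour gap → hour 20). That means finishing by hour 20, i.e. starting by 20 − 4 = hour 16.
So job 4 can start as early as hour 14 and as late as hour 16, giving 16 − 14 = 2 hours of slack.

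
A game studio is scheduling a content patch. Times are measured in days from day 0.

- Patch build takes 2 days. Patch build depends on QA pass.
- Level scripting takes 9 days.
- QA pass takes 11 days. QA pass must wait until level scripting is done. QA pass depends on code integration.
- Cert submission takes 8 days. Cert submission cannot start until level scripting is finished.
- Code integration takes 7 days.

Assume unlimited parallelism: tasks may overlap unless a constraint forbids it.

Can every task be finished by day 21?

No

Nothing blocks code integration, so it runs from day 0 to day 7.
Level scripting can start immediately at day 0; it finishes at day 9.
After level scripting (finishes day 9), cert submission can start at day 9 and finishes at day 17.
QA pass cannot start until level scripting (finishes day 9); code integration (finishes day 7). The controlling bound is day 9, so QA pass finishes at 9 + 11 = day 20.
After QA pass (finishes day 20), patch build can start at day 20 and finishes at day 22.
The earliest everything can be done is day 22, which is after the deadline of 21, so it is not possible.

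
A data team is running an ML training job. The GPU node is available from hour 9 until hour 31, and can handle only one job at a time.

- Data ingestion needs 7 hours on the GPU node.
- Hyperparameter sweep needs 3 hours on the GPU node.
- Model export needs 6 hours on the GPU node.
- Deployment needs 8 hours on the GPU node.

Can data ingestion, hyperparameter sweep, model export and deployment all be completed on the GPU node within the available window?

No

The GPU node window is 31 − 9 = 22 hours.
Running back to back, the jobs need 7 + 3 + 6 + 8 = 24 hours on the GPU node.
Since 24 > 22, they cannot all fit.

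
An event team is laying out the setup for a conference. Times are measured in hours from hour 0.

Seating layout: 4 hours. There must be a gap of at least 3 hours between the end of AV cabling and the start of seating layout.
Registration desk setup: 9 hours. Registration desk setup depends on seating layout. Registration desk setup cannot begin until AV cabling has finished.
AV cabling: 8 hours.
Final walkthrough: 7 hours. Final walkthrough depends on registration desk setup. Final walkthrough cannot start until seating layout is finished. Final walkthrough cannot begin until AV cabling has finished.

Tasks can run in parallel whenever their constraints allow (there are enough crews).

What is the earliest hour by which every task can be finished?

AV cabling has no prerequisites, so it starts at hour 0 and finishes at hour 8.
Seating layout waits on AV cabling (finishes hour 8, plus 3-hour gap → hour 11), so it starts at hour 11 and finishes at 11 + 4 = hour 15.
For registration desk setup: seating layout (finishes hour 15); AV cabling (finishes hour 8). Taking the maximum gives a start of hour 15, and it finishes at 15 + 9 = hour 24.
For final walkthrough: registration desk setup (finishes hour 24); seating layout (finishes hour 15); AV cabling (finishes hour 8). Taking the maximum gives a start of hour 24, and it finishes at 24 + 7 = hour 31.
All tasks are finished once the last one completes. Finish times: AV cabling at 8, Seating layout at 15, Registration desk setup at 24, Final walkthrough at 31. The latest is hour 31.

31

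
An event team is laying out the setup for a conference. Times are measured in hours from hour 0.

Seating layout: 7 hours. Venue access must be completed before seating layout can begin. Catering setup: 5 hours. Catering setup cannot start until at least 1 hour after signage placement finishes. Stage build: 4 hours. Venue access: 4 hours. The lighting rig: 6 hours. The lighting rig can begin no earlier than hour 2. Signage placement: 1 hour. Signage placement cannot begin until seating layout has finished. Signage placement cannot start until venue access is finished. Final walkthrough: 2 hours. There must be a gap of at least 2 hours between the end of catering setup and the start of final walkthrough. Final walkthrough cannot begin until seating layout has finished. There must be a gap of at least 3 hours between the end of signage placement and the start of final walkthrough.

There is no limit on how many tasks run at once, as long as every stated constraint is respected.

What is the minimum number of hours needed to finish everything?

22

The lighting rig waits on its own release at hour 2, so it starts at hour 2 and finishes at 2 + 6 = hour 8.
Stage build has no prerequisites, so it starts at hour 0 and finishes at hour 4.
Venue access can start immediately at hour 0; it finishes at hour 4.
After venue access (finishes hour 4), seating layout can start at hour 4 and finishes at hour 11.
Signage placement has to wait for seating layout (finishes hour 11); venue access (finishes hour 4). The latest of these is hour 11, so signage placement runs hour 11 to 11 + 1 = hour 12.
Catering setup waits on signage placement (finishes hour 12, plus 1-hour gap → hour 13), so it starts at hour 13 and finishes at 13 + 5 = hour 18.
Final walkthrough cannot start until catering setup (finishes hour 18, plus 2-hour gap → hour 20); seating layout (finishes hour 11); signage placement (finishes hour 12, plus 3-hour gap → hour 15). The controlling bound is hour 20, so final walkthrough finishes at 20 + 2 = hour 22.
All tasks are finished once the last one completes. Finish times: Venue access at 4, Stage build at 4, The lighting rig at 8, Seating layout at 11, Signage placement at 12, Catering setup at 18, Final walkthrough at 22. The latest is hour 22.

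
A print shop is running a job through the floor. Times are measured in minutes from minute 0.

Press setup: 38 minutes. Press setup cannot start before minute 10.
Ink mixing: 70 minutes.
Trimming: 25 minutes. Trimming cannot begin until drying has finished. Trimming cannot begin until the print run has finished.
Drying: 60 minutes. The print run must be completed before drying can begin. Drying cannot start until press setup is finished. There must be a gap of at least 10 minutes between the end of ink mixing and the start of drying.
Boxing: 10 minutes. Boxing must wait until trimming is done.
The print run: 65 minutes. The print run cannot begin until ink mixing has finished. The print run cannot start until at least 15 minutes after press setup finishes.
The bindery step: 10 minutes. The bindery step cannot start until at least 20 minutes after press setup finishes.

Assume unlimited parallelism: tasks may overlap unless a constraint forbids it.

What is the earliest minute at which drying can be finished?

195

After its own release at minute 10, press setup can start at minute 10 and finishes at minute 48.
Ink mixing has no prerequisites, so it starts at minute 0 and finishes at minute 70.
For the print run: ink mixing (finishes minute 70); press setup (finishes minute 48, plus 15-minute gap → minute 63). Taking the maximum gives a start of minute 70, and it finishes at 70 + 65 = minute 135.
Drying has to wait for the print run (finishes minute 135); press setup (finishes minute 48); ink mixing (finishes minute 70, plus 10-minute gap → minute 80). The latest of these is minute 135, so drying runs minute 135 to 135 + 60 = minute 195.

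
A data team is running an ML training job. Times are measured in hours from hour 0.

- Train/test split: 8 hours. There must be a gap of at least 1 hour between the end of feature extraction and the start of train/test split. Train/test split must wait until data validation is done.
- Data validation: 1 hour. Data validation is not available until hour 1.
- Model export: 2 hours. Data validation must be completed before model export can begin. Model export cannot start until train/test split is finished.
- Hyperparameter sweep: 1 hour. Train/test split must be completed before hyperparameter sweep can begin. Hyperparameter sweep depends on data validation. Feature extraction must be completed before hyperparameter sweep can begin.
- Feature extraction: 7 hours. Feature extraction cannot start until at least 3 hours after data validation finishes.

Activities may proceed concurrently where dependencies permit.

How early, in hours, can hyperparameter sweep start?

Data validation cannot begin until its own release at hour 1. It runs from hour 1 to 1 + 1 = hour 2.
After data validation (finishes hour 2, plus 3-hour gap → hour 5), feature extraction can start at hour 5 and finishes at hour 12.
Train/test split has to wait for feature extraction (finishes hour 12, plus 1-hour gap → hour 13); data validation (finishes hour 2). The latest of these is hour 13, so train/test split runs hour 13 to 13 + 8 = hour 21.
Hyperparameter sweep waits on train/test split (finishes hour 21); data validation (finishes hour 2); feature extraction (finishes hour 12). The latest of these is hour 21, which is the earliest hyperparameter sweep can start.

21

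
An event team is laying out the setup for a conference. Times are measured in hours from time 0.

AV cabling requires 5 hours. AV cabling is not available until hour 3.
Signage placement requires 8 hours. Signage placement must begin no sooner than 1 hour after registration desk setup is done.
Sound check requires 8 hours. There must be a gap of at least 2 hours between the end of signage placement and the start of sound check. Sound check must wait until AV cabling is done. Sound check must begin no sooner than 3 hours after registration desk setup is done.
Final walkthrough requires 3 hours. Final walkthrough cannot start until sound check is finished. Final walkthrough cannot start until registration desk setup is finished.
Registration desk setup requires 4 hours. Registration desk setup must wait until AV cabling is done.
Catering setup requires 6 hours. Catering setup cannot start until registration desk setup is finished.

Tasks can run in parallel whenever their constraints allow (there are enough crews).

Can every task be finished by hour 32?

AV cabling waits on its own release at hour 3, so it starts at hour 3 and finishes at 3 + 5 = hour 8.
Registration desk setup waits on AV cabling (finishes hour 8), so it starts at hour 8 and finishes at 8 + 4 = hour 12.
Catering setup waits on registration desk setup (finishes hour 12), so it starts at hour 12 and finishes at 12 + 6 = hour 18.
Signage placement waits on registration desk setup (finishes hour 12, plus 1-hour gap → hour 13), so it starts at hour 13 and finishes at 13 + 8 = hour 21.
For sound check: signage placement (finishes hour 21, plus 2-hour gap → hour 23); AV cabling (finishes hour 8); registration desk setup (finishes hour 12, plus 3-hour gap → hour 15). Taking the maximum gives a start of hour 23, and it finishes at 23 + 8 = hour 31.
Final walkthrough has to wait for sound check (finishes hour 31); registration desk setup (finishes hour 12). The latest of these is hour 31, so final walkthrough runs hour 31 to 31 + 3 = hour 34.
The earliest everything can be done is hour 34, which is after the deadline of 32, so it is not possible.

No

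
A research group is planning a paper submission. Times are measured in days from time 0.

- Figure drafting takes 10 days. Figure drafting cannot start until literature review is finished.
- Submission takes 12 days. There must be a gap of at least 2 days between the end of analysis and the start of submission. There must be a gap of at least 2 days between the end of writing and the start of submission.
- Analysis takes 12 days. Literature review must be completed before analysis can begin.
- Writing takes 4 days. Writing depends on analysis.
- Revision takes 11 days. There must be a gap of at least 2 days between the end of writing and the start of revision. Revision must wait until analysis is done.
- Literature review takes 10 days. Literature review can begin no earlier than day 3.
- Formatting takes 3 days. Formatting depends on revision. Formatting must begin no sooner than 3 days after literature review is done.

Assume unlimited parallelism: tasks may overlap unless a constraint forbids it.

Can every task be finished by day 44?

No

Literature review waits on its own release at day 3, so it starts at day 3 and finishes at 3 + 10 = day 13.
Figure drafting waits on literature review (finishes day 13), so it starts at day 13 and finishes at 13 + 10 = day 23.
Analysis waits on literature review (finishes day 13), so it starts at day 13 and finishes at 13 + 12 = day 25.
Writing cannot begin until analysis (finishes day 25). It runs from day 25 to 25 + 4 = day 29.
Submission cannot start until analysis (finishes day 25, plus 2-day gap → day 27); writing (finishes day 29, plus 2-day gap → day 31). The controlling bound is day 31, so submission finishes at 31 + 12 = day 43.
Revision cannot start until writing (finishes day 29, plus 2-day gap → day 31); analysis (finishes day 25). The controlling bound is day 31, so revision finishes at 31 + 11 = day 42.
Formatting has to wait for revision (finishes day 42); literature review (finishes day 13, plus 3-day gap → day 16). The latest of these is day 42, so formatting runs day 42 to 42 + 3 = day 45.
The earliest everything can be done is day 45, which is after the deadline of 44, so it is not possible.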